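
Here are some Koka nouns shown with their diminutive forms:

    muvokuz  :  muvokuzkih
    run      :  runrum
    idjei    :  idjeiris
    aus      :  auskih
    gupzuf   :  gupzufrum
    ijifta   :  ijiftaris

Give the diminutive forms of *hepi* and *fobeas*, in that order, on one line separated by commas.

hepiris, fobeaskih

Looking at the final sound of each stem: -kih when the stem ends in a sibilant (*muvokuz*, *aus*); -rum when the stem ends in a non-sibilant consonant (*run*, *gupzuf*); -ris when the stem ends in a vowel (*idjei*, *ijifta*).
Since the final sound of *hepi* is /i/ (a vowel), it takes -ris, giving *hepiris*.
The final sound of *fobeas* is /s/, which is a sibilant, so the suffix is -kih, giving *fobeaskih*.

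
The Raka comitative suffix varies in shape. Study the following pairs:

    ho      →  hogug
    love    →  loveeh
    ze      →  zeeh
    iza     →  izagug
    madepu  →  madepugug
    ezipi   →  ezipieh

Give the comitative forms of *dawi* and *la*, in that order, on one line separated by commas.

The alternation tracks the last vowel of the stem — -eh when the last vowel of the stem is a front vowel (*love*, *ze*, *ezipi*); -gug when the last vowel of the stem is a back vowel (*ho*, *iza*, *madepu*).
Since the last vowel of *dawi* is /i/ (a front vowel), it takes -eh, giving *dawieh*.
*la* — last vowel /a/ (a back vowel) → -gug → *lagug*.

dawieh, lagug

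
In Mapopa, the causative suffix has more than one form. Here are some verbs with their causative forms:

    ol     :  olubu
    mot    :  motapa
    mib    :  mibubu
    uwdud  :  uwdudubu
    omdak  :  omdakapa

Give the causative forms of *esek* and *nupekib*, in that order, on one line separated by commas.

esekapa, nupekibubu

Looking at the final consonant of each stem: -apa when the stem ends in a voiceless consonant (*mot*, *omdak*); -ubu when the stem ends in a voiced consonant (*ol*, *mib*, *uwdud*).
Since the final consonant of *esek* is /k/ (voiceless), it takes -apa, giving *esekapa*.
Since the final consonant of *nupekib* is /b/ (voiced), it takes -ubu, giving *nupekibubu*.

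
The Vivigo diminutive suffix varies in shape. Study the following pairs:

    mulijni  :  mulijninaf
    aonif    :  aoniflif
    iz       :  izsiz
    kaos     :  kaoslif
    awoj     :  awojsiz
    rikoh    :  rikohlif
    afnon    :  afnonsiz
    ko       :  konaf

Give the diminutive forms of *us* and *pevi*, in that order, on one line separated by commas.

The suffix is conditioned by the final sound: -lif when the stem ends in a voiceless consonant (*aonif*, *kaos*, *rikoh*); -siz when the stem ends in a voiced consonant (*iz*, *awoj*, *afnon*); -naf when the stem ends in a vowel (*mulijni*, *ko*).
Since the final sound of *us* is /s/ (a voiceless consonant), it takes -lif, giving *uslif*.
The final sound of *pevi* is /i/, which is a vowel, so the suffix is -naf, giving *pevinaf*.

uslif, pevinaf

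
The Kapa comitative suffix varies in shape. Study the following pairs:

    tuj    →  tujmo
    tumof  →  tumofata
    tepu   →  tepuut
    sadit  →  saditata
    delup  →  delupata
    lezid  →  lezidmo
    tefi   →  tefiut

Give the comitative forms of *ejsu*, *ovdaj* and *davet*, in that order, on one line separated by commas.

The pattern is voicing of the final sound: -ata when the stem ends in a voiceless consonant (*tumof*, *sadit*, *delup*); -mo when the stem ends in a voiced consonant (*tuj*, *lezid*); -ut when the stem ends in a vowel (*tepu*, *tefi*).
The final sound of *ejsu* is /u/, which is a vowel, so the suffix is -ut, giving *ejsuut*.
Since the final sound of *ovdaj* is /j/ (a voiced consonant), it takes -mo, giving *ovdajmo*.
The final sound of *davet* is /t/, which is a voiceless consonant, so the suffix is -ata, giving *davetata*.

ejsuut, ovdajmo, davetata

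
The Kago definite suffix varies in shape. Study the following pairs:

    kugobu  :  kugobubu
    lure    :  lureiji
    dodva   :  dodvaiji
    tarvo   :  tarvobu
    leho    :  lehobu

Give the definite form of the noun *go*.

The alternation tracks the last vowel of the stem — -bu when the last vowel of the stem is a rounded vowel (*kugobu*, *tarvo*, *leho*); -iji when the last vowel of the stem is an unrounded vowel (*lure*, *dodva*).
The last vowel of *go* is /o/, which is a rounded vowel, so the suffix is -bu, giving *gobu*.

gobu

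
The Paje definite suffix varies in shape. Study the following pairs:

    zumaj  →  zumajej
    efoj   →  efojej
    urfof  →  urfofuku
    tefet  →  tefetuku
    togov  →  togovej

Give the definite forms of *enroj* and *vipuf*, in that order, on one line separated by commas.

enrojej, vipufuku

Looking at the final consonant of each stem: -uku when the stem ends in a voiceless consonant (*urfof*, *tefet*); -ej when the stem ends in a voiced consonant (*zumaj*, *efoj*, *togov*).
The final consonant of *enroj* is /j/, which is voiced, so the suffix is -ej, giving *enrojej*.
The final consonant of *vipuf* is /f/, which is voiceless, so the suffix is -uku, giving *vipufuku*.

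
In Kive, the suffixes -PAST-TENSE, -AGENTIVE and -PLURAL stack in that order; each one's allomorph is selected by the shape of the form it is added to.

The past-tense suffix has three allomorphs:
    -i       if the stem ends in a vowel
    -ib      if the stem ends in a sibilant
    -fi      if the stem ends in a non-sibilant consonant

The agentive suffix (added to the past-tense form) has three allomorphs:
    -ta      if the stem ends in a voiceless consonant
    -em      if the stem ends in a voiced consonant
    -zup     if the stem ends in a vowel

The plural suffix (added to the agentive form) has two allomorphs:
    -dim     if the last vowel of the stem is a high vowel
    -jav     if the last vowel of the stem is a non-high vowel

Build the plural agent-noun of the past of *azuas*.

azuasibemjav

*azuas* — final sound /s/ (a sibilant) → -ib → *azuasib*.
Since the final sound of the past-tense form *azuasib* is /b/ (a voiced consonant), it takes -em, giving *azuasibem*.
The last vowel of the agentive form *azuasibem* is /e/, which is a non-high vowel, so the plural suffix is -jav, giving *azuasibemjav*.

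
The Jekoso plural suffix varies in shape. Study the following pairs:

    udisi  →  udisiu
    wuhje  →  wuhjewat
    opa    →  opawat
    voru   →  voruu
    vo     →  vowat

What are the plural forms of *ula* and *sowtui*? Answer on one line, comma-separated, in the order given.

The pattern is height harmony: -u when the last vowel of the stem is a high vowel (*udisi*, *voru*); -wat when the last vowel of the stem is a non-high vowel (*wuhje*, *opa*, *vo*).
*ula*: last vowel = /a/, a non-high vowel → -wat → *ulawat*.
The last vowel of *sowtui* is /i/, which is a high vowel, so the suffix is -u, giving *sowtuiu*.

ulawat, sowtuiu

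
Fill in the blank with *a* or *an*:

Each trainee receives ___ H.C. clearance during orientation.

The indefinite article is chosen by the initial *sound* of the following word, not its spelling.
The initialism *H.C.* is read letter by letter; the first letter, H, is pronounced /eɪtʃ/, which begins with a vowel sound.
So the article is *an*: Each trainee receives an H.C. clearance during orientation.

an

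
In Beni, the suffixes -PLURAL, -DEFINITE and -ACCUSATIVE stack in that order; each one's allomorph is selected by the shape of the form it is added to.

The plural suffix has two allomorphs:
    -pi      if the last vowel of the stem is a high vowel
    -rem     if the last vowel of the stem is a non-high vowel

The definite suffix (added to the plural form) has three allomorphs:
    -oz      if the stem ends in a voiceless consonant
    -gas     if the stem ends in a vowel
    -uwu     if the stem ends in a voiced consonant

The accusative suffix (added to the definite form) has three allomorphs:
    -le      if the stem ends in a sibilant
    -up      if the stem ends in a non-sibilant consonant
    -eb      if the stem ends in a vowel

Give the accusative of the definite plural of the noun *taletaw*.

taletawremuwueb

The last vowel of *taletaw* is /a/, which is a non-high vowel, so the plural suffix is -rem, giving *taletawrem*.
The final sound of the plural form *taletawrem* is /m/, which is a voiced consonant, so the definite suffix is -uwu, giving *taletawremuwu*.
The final sound of the definite form *taletawremuwu* is /u/, which is a vowel, so the accusative suffix is -eb, giving *taletawremuwueb*.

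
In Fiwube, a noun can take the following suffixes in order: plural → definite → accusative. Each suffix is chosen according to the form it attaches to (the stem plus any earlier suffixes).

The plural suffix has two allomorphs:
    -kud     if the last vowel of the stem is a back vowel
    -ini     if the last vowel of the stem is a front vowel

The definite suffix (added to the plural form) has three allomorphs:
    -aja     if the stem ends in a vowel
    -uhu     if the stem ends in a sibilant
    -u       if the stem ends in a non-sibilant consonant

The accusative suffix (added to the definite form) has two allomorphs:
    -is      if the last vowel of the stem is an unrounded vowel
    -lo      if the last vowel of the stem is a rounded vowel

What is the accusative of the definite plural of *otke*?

otkeiniajais

The last vowel of *otke* is /e/, which is a front vowel, so the plural suffix is -ini, giving *otkeini*.
The plural form *otkeini*: final sound = /i/, a vowel → -aja → *otkeiniaja*.
The last vowel of the definite form *otkeiniaja* is /a/, which is an unrounded vowel, so the accusative suffix is -is, giving *otkeiniajais*.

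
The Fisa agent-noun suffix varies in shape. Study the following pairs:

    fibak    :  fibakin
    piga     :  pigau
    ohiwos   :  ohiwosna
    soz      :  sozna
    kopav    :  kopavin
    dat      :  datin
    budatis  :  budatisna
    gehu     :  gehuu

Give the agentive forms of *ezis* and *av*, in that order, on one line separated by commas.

The suffix is conditioned by the final sound: -na when the stem ends in a sibilant (*ohiwos*, *soz*, *budatis*); -in when the stem ends in a non-sibilant consonant (*fibak*, *kopav*, *dat*); -u when the stem ends in a vowel (*piga*, *gehu*).
The final sound of *ezis* is /s/, which is a sibilant, so the suffix is -na, giving *ezisna*.
*av*: final sound = /v/, a non-sibilant consonant → -in → *avin*.

ezisna, avin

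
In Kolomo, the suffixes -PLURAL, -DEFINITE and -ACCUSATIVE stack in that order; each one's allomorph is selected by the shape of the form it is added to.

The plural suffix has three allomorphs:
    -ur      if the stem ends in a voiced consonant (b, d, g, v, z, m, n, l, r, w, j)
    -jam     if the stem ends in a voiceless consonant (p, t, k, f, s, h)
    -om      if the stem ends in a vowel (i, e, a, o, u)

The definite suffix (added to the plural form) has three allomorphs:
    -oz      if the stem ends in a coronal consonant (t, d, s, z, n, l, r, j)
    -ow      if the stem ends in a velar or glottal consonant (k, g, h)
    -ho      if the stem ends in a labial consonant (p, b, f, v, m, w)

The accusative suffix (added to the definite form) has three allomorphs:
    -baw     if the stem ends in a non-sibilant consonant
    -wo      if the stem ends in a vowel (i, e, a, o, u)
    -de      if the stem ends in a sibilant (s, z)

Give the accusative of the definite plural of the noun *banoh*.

The final sound of *banoh* is /h/, which is a voiceless consonant, so the plural suffix is -jam, giving *banohjam*.
The plural form *banohjam*: final consonant = /m/, labial → -ho → *banohjamho*.
The definite form *banohjamho* — final sound /o/ (a vowel) → -wo → *banohjamhowo*.

banohjamhowo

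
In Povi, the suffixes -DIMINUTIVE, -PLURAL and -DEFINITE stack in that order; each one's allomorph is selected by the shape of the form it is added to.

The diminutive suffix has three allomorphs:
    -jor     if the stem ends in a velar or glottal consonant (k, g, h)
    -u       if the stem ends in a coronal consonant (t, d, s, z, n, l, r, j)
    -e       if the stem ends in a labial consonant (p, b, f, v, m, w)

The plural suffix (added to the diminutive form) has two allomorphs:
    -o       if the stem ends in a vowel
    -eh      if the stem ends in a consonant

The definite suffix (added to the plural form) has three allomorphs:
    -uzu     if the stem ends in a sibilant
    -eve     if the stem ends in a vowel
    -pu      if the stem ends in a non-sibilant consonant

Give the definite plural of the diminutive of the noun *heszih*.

Since the final consonant of *heszih* is /h/ (velar/glottal), it takes -jor, giving *heszihjor*.
The diminutive form *heszihjor*: final sound = /r/, a consonant → -eh → *heszihjoreh*.
The plural form *heszihjoreh*: final sound = /h/, a non-sibilant consonant → -pu → *heszihjorehpu*.

heszihjorehpu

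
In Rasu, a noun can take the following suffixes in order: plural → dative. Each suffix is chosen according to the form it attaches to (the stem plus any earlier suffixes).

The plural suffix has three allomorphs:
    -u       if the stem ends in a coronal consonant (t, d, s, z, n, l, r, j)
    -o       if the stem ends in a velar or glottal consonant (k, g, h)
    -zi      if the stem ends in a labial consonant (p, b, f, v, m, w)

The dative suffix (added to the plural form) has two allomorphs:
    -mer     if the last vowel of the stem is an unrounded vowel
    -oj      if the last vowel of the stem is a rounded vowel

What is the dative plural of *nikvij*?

nikvijuoj

*nikvij*: final consonant = /j/, coronal → -u → *nikviju*.
The last vowel of the plural form *nikviju* is /u/, which is a rounded vowel, so the dative suffix is -oj, giving *nikvijuoj*.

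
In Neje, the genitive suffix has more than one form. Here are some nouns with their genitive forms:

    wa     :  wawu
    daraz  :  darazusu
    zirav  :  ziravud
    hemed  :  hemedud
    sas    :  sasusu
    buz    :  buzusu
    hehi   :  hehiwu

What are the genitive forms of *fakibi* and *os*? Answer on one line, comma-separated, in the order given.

Looking at the final sound of each stem: -usu when the stem ends in a sibilant (*daraz*, *sas*, *buz*); -ud when the stem ends in a non-sibilant consonant (*zirav*, *hemed*); -wu when the stem ends in a vowel (*wa*, *hehi*).
Since the final sound of *fakibi* is /i/ (a vowel), it takes -wu, giving *fakibiwu*.
*os*: final sound = /s/, a sibilant → -usu → *osusu*.

fakibiwu, osusu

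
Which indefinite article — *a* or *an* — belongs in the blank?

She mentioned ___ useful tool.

a

The indefinite article is chosen by the initial *sound* of the following word, not its spelling.
*useful* begins with the sound /juː/ (u pronounced /juː/) — a consonant sound.
So the article is *a*: She mentioned a useful tool.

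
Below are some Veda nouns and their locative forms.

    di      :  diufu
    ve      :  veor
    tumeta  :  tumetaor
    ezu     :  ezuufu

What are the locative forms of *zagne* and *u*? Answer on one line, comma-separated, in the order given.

zagneor, uufu

The suffix is conditioned by the last vowel: -ufu when the last vowel of the stem is a high vowel (*di*, *ezu*); -or when the last vowel of the stem is a non-high vowel (*ve*, *tumeta*).
Since the last vowel of *zagne* is /e/ (a non-high vowel), it takes -or, giving *zagneor*.
Since the last vowel of *u* is /u/ (a high vowel), it takes -ufu, giving *uufu*.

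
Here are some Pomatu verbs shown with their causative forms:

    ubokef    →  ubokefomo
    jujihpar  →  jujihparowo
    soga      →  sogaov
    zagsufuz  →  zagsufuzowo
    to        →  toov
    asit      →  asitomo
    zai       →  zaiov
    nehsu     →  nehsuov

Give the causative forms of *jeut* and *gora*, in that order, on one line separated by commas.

jeutomo, goraov

The pattern is voicing of the final sound: -omo when the stem ends in a voiceless consonant (*ubokef*, *asit*); -owo when the stem ends in a voiced consonant (*jujihpar*, *zagsufuz*); -ov when the stem ends in a vowel (*soga*, *to*, *zai*, *nehsu*).
Since the final sound of *jeut* is /t/ (a voiceless consonant), it takes -omo, giving *jeutomo*.
The final sound of *gora* is /a/, which is a vowel, so the suffix is -ov, giving *goraov*.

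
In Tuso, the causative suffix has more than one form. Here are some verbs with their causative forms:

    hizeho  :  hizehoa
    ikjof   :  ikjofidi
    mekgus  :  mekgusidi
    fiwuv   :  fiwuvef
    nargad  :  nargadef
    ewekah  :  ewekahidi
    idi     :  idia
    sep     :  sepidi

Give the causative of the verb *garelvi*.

garelvia

The pattern is voicing of the final sound: -idi when the stem ends in a voiceless consonant (*ikjof*, *mekgus*, *ewekah*, *sep*); -ef when the stem ends in a voiced consonant (*fiwuv*, *nargad*); -a when the stem ends in a vowel (*hizeho*, *idi*).
*garelvi*: final sound = /i/, a vowel → -a → *garelvia*.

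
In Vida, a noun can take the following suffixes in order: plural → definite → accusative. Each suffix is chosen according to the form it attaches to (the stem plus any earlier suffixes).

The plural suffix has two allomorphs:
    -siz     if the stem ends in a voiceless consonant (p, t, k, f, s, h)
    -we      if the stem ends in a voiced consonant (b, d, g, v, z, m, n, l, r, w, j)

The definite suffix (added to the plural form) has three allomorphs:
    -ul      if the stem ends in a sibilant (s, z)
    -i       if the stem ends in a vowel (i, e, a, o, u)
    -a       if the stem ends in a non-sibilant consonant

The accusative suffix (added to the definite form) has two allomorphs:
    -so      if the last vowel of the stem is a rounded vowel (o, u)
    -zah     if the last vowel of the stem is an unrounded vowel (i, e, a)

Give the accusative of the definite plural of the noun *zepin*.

zepinweizah

Since the final consonant of *zepin* is /n/ (voiced), it takes -we, giving *zepinwe*.
The final sound of the plural form *zepinwe* is /e/, which is a vowel, so the definite suffix is -i, giving *zepinwei*.
Since the last vowel of the definite form *zepinwei* is /i/ (an unrounded vowel), it takes -zah, giving *zepinweizah*.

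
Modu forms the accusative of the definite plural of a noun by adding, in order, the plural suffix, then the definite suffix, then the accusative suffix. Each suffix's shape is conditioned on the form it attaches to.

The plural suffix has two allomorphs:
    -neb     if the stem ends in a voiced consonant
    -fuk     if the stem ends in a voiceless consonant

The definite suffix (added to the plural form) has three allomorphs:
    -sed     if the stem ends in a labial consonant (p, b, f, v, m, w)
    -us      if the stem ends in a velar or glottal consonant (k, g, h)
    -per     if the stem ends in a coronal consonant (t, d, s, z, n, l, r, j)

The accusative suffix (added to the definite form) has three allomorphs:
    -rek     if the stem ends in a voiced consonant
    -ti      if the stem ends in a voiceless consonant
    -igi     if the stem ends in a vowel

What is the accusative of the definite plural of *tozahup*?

tozahupfukusti

*tozahup*: final consonant = /p/, voiceless → -fuk → *tozahupfuk*.
The final consonant of the plural form *tozahupfuk* is /k/, which is velar/glottal, so the definite suffix is -us, giving *tozahupfukus*.
The final sound of the definite form *tozahupfukus* is /s/, which is a voiceless consonant, so the accusative suffix is -ti, giving *tozahupfukusti*.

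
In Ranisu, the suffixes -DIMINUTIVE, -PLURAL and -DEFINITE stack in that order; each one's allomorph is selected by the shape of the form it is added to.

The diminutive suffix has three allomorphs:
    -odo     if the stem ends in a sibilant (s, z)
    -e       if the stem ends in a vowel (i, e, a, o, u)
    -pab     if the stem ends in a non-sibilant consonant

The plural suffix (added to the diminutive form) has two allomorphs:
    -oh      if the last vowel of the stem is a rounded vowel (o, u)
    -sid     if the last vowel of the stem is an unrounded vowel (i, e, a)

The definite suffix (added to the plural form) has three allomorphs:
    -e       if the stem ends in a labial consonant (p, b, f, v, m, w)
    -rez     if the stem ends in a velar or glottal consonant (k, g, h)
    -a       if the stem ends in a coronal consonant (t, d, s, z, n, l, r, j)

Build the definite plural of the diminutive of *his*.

*his* — final sound /s/ (a sibilant) → -odo → *hisodo*.
The last vowel of the diminutive form *hisodo* is /o/, which is a rounded vowel, so the plural suffix is -oh, giving *hisodooh*.
The plural form *hisodooh* — final consonant /h/ (velar/glottal) → -rez → *hisodoohrez*.

hisodoohrez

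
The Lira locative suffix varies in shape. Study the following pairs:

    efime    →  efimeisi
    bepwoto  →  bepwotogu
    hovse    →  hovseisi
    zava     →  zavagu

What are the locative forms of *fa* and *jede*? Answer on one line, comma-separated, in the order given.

fagu, jedeisi

The alternation tracks the last vowel of the stem — -isi when the last vowel of the stem is a front vowel (*efime*, *hovse*); -gu when the last vowel of the stem is a back vowel (*bepwoto*, *zava*).
The last vowel of *fa* is /a/, which is a back vowel, so the suffix is -gu, giving *fagu*.
*jede*: last vowel = /e/, a front vowel → -isi → *jedeisi*.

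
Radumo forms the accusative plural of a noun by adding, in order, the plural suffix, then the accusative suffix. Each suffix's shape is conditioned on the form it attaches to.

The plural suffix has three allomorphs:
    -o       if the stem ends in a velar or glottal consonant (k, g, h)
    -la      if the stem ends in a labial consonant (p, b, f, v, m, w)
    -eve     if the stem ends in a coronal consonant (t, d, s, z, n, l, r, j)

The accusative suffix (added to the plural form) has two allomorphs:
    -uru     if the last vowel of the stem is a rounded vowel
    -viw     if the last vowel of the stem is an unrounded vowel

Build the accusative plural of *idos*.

The final consonant of *idos* is /s/, which is coronal, so the plural suffix is -eve, giving *idoseve*.
Since the last vowel of the plural form *idoseve* is /e/ (an unrounded vowel), it takes -viw, giving *idoseveviw*.

idoseveviw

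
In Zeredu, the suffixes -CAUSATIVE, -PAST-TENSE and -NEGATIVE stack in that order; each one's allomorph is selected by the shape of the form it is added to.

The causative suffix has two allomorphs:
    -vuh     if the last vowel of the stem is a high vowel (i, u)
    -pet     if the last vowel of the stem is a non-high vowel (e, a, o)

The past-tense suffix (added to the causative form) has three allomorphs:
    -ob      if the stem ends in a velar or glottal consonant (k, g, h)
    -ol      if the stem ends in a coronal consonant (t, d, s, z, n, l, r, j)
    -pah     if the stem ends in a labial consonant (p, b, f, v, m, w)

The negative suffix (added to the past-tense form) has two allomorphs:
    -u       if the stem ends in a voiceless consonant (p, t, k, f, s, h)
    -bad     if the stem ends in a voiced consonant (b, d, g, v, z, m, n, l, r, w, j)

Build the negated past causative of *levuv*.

levuvvuhobbad

*levuv*: last vowel = /u/, a high vowel → -vuh → *levuvvuh*.
The final consonant of the causative form *levuvvuh* is /h/, which is velar/glottal, so the past-tense suffix is -ob, giving *levuvvuhob*.
The final consonant of the past-tense form *levuvvuhob* is /b/, which is voiced, so the negative suffix is -bad, giving *levuvvuhobbad*.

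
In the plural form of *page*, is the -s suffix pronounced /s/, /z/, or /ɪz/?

/ɪz/

The stem *page* ends in a sibilant (/s, z, ʃ, ʒ, tʃ, dʒ/).
The plural suffix surfaces as /ɪz/ after sibilants, /s/ after other voiceless consonants, and /z/ after other voiced sounds.
So the plural -s on *page* is pronounced /ɪz/.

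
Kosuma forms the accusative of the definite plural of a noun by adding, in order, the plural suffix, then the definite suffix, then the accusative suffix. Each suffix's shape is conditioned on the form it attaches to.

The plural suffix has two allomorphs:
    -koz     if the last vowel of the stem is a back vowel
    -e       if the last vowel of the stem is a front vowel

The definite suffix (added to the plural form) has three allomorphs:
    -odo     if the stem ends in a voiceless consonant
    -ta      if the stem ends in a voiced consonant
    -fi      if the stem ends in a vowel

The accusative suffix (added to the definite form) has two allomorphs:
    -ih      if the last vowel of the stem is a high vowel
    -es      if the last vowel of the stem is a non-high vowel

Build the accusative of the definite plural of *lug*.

lugkoztaes

Since the last vowel of *lug* is /u/ (a back vowel), it takes -koz, giving *lugkoz*.
The plural form *lugkoz* — final sound /z/ (a voiced consonant) → -ta → *lugkozta*.
The definite form *lugkozta* — last vowel /a/ (a non-high vowel) → -es → *lugkoztaes*.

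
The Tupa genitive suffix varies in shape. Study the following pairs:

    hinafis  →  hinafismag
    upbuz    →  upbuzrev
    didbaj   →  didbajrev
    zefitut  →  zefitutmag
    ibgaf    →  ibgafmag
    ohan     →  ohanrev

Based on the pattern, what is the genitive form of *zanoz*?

zanozrev

The pattern is voicing of the final consonant: -mag when the stem ends in a voiceless consonant (*hinafis*, *zefitut*, *ibgaf*); -rev when the stem ends in a voiced consonant (*upbuz*, *didbaj*, *ohan*).
*zanoz* — final consonant /z/ (voiced) → -rev → *zanozrev*.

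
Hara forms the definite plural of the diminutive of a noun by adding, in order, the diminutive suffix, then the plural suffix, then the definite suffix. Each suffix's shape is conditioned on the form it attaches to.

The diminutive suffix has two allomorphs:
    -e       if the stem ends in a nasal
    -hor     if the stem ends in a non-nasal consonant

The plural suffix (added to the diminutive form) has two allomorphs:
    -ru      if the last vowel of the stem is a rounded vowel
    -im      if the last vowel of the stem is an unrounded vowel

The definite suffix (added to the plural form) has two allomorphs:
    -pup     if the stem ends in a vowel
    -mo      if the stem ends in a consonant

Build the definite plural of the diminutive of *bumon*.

bumoneimmo

*bumon*: final consonant = /n/, a nasal → -e → *bumone*.
The diminutive form *bumone*: last vowel = /e/, an unrounded vowel → -im → *bumoneim*.
The plural form *bumoneim* — final sound /m/ (a consonant) → -mo → *bumoneimmo*.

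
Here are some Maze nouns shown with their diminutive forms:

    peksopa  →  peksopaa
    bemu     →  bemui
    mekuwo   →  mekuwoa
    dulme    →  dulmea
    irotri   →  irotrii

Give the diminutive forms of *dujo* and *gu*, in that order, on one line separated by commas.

Looking at the last vowel of each stem: -i when the last vowel of the stem is a high vowel (*bemu*, *irotri*); -a when the last vowel of the stem is a non-high vowel (*peksopa*, *mekuwo*, *dulme*).
*dujo* — last vowel /o/ (a non-high vowel) → -a → *dujoa*.
*gu*: last vowel = /u/, a high vowel → -i → *gui*.

dujoa, gui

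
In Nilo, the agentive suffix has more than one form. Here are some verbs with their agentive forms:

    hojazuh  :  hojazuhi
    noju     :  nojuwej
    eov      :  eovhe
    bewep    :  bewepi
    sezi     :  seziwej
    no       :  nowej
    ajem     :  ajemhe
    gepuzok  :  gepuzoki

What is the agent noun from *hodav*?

The alternation tracks the final sound of the stem — -i when the stem ends in a voiceless consonant (*hojazuh*, *bewep*, *gepuzok*); -he when the stem ends in a voiced consonant (*eov*, *ajem*); -wej when the stem ends in a vowel (*noju*, *sezi*, *no*).
*hodav* — final sound /v/ (a voiced consonant) → -he → *hodavhe*.

hodavhe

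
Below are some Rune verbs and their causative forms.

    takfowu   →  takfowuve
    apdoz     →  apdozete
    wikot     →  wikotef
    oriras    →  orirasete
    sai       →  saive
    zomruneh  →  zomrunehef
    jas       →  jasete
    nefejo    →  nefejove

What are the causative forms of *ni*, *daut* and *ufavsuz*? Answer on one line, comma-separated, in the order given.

The suffix is conditioned by the final sound: -ete when the stem ends in a sibilant (*apdoz*, *oriras*, *jas*); -ef when the stem ends in a non-sibilant consonant (*wikot*, *zomruneh*); -ve when the stem ends in a vowel (*takfowu*, *sai*, *nefejo*).
The final sound of *ni* is /i/, which is a vowel, so the suffix is -ve, giving *nive*.
The final sound of *daut* is /t/, which is a non-sibilant consonant, so the suffix is -ef, giving *dautef*.
*ufavsuz*: final sound = /z/, a sibilant → -ete → *ufavsuzete*.

nive, dautef, ufavsuzete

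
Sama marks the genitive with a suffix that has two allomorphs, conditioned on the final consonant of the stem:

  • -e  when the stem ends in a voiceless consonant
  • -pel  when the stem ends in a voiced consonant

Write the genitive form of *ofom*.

The final consonant of *ofom* is /m/, which is voiced, so the suffix is -pel, giving *ofompel*.

ofompel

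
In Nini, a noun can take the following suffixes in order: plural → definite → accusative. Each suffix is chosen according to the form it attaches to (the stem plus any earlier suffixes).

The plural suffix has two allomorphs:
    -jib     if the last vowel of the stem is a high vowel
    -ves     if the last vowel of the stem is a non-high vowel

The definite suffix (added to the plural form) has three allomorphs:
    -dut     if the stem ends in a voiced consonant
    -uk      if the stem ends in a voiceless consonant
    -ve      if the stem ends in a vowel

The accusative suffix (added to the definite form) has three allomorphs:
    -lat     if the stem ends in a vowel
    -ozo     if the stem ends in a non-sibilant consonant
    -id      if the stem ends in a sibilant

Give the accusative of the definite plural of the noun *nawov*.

nawovvesukozo

*nawov*: last vowel = /o/, a non-high vowel → -ves → *nawovves*.
The plural form *nawovves*: final sound = /s/, a voiceless consonant → -uk → *nawovvesuk*.
The definite form *nawovvesuk* — final sound /k/ (a non-sibilant consonant) → -ozo → *nawovvesukozo*.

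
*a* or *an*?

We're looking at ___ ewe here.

a

The indefinite article is chosen by the initial *sound* of the following word, not its spelling.
*ewe* begins with the sound /juː/ (pronounced /juː/) — a consonant sound.
So the article is *a*: We're looking at a ewe here.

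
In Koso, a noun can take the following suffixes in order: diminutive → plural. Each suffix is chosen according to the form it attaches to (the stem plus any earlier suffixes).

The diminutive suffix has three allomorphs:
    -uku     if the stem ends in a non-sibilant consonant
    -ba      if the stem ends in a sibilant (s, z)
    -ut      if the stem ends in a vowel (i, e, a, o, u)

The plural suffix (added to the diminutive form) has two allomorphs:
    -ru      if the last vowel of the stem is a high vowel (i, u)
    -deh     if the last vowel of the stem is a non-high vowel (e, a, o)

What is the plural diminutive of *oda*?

*oda*: final sound = /a/, a vowel → -ut → *odaut*.
Since the last vowel of the diminutive form *odaut* is /u/ (a high vowel), it takes -ru, giving *odautru*.

odautru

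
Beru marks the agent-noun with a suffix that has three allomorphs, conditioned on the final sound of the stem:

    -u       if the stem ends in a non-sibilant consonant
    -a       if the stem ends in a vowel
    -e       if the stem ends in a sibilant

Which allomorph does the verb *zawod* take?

-u

*zawod* — final sound /d/ (a non-sibilant consonant) → -u.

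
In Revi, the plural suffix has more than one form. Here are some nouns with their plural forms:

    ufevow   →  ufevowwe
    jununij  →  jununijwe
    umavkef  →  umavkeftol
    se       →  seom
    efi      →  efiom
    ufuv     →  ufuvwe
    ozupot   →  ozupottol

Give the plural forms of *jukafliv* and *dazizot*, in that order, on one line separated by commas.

jukaflivwe, dazizottol

The pattern is voicing of the final sound: -tol when the stem ends in a voiceless consonant (*umavkef*, *ozupot*); -we when the stem ends in a voiced consonant (*ufevow*, *jununij*, *ufuv*); -om when the stem ends in a vowel (*se*, *efi*).
Since the final sound of *jukafliv* is /v/ (a voiced consonant), it takes -we, giving *jukaflivwe*.
The final sound of *dazizot* is /t/, which is a voiceless consonant, so the suffix is -tol, giving *dazizottol*.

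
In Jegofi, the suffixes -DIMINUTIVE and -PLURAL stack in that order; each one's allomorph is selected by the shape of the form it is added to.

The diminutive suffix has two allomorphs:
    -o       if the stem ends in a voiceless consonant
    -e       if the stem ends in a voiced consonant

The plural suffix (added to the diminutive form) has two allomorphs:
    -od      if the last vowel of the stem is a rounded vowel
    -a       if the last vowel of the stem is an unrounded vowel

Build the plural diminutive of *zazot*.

zazotood

Since the final consonant of *zazot* is /t/ (voiceless), it takes -o, giving *zazoto*.
The diminutive form *zazoto* — last vowel /o/ (a rounded vowel) → -od → *zazotood*.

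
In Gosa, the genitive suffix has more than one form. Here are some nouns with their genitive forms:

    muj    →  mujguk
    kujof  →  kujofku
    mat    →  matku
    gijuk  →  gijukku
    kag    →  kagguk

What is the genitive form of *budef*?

budefku

Looking at the final consonant of each stem: -ku when the stem ends in a voiceless consonant (*kujof*, *mat*, *gijuk*); -guk when the stem ends in a voiced consonant (*muj*, *kag*).
The final consonant of *budef* is /f/, which is voiceless, so the suffix is -ku, giving *budefku*.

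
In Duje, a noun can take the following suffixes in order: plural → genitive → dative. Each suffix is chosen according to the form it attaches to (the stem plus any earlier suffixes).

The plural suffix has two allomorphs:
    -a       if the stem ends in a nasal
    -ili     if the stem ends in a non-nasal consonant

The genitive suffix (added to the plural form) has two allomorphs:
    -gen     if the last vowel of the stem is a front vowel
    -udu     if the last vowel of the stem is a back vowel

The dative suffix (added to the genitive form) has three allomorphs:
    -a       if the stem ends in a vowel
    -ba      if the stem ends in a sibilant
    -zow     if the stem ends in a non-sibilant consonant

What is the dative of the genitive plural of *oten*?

The final consonant of *oten* is /n/, which is a nasal, so the plural suffix is -a, giving *otena*.
The last vowel of the plural form *otena* is /a/, which is a back vowel, so the genitive suffix is -udu, giving *otenaudu*.
Since the final sound of the genitive form *otenaudu* is /u/ (a vowel), it takes -a, giving *otenaudua*.

otenaudua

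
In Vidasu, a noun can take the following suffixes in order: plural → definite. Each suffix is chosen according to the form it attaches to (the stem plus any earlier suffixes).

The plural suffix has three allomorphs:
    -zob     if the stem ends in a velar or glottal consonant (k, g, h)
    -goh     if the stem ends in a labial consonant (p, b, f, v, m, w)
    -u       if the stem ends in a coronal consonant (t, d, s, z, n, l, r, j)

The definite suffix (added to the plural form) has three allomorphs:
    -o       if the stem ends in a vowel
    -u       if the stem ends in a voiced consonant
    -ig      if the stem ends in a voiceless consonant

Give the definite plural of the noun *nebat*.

*nebat*: final consonant = /t/, coronal → -u → *nebatu*.
The plural form *nebatu* — final sound /u/ (a vowel) → -o → *nebatuo*.

nebatuo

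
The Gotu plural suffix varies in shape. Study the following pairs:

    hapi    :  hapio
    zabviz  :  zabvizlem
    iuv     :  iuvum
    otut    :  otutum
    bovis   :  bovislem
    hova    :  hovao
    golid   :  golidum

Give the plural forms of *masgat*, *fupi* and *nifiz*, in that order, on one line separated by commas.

masgatum, fupio, nifizlem

The suffix is conditioned by the final sound: -lem when the stem ends in a sibilant (*zabviz*, *bovis*); -um when the stem ends in a non-sibilant consonant (*iuv*, *otut*, *golid*); -o when the stem ends in a vowel (*hapi*, *hova*).
*masgat*: final sound = /t/, a non-sibilant consonant → -um → *masgatum*.
*fupi* — final sound /i/ (a vowel) → -o → *fupio*.
*nifiz*: final sound = /z/, a sibilant → -lem → *nifizlem*.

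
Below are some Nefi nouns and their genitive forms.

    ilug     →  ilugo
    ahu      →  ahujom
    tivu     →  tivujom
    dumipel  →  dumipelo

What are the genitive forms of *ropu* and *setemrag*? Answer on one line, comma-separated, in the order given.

ropujom, setemrago

Looking at the final sound of each stem: -o when the stem ends in a consonant (*ilug*, *dumipel*); -jom when the stem ends in a vowel (*ahu*, *tivu*).
*ropu*: final sound = /u/, a vowel → -jom → *ropujom*.
*setemrag*: final sound = /g/, a consonant → -o → *setemrago*.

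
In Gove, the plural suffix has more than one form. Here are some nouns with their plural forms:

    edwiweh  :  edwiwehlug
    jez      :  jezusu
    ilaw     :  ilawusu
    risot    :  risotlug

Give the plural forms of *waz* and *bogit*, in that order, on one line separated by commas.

wazusu, bogitlug

The pattern is voicing of the final consonant: -lug when the stem ends in a voiceless consonant (*edwiweh*, *risot*); -usu when the stem ends in a voiced consonant (*jez*, *ilaw*).
The final consonant of *waz* is /z/, which is voiced, so the suffix is -usu, giving *wazusu*.
*bogit* — final consonant /t/ (voiceless) → -lug → *bogitlug*.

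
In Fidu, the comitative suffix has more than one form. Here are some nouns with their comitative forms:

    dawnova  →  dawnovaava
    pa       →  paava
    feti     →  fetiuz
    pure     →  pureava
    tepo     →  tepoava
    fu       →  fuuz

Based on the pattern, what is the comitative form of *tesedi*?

The pattern is height harmony: -uz when the last vowel of the stem is a high vowel (*feti*, *fu*); -ava when the last vowel of the stem is a non-high vowel (*dawnova*, *pa*, *pure*, *tepo*).
*tesedi*: last vowel = /i/, a high vowel → -uz → *tesediuz*.

tesediuz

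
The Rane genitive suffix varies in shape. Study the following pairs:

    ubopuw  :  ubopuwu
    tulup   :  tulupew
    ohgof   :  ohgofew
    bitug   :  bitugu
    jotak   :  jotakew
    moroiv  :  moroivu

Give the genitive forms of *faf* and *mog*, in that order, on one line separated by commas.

fafew, mogu

The pattern is voicing of the final consonant: -ew when the stem ends in a voiceless consonant (*tulup*, *ohgof*, *jotak*); -u when the stem ends in a voiced consonant (*ubopuw*, *bitug*, *moroiv*).
*faf*: final consonant = /f/, voiceless → -ew → *fafew*.
Since the final consonant of *mog* is /g/ (voiced), it takes -u, giving *mogu*.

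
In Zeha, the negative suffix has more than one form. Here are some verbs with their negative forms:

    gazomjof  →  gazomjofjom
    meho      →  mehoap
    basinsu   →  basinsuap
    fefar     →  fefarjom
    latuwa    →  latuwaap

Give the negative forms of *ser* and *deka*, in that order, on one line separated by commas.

serjom, dekaap

Looking at the final sound of each stem: -jom when the stem ends in a consonant (*gazomjof*, *fefar*); -ap when the stem ends in a vowel (*meho*, *basinsu*, *latuwa*).
Since the final sound of *ser* is /r/ (a consonant), it takes -jom, giving *serjom*.
*deka* — final sound /a/ (a vowel) → -ap → *dekaap*.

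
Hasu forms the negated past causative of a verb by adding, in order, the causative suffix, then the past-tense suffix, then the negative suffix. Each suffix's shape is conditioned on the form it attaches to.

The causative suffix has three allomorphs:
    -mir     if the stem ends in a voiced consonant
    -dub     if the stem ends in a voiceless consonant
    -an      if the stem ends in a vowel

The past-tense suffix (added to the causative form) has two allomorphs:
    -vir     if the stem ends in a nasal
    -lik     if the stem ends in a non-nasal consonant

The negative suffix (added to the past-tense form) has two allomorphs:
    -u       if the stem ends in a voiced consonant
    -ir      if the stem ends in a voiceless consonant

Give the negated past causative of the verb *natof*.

The final sound of *natof* is /f/, which is a voiceless consonant, so the causative suffix is -dub, giving *natofdub*.
The causative form *natofdub* — final consonant /b/ (non-nasal) → -lik → *natofdublik*.
The past-tense form *natofdublik*: final consonant = /k/, voiceless → -ir → *natofdublikir*.

natofdublikir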